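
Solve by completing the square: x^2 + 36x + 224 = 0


Start: x^2 + 36x + 224 = 0
Move constant: x^2 + 36x = -224
Half of 36 is 18, squared is 324
Add 324 to both sides: x^2 + 36x + 324 = 100
(x + 18)^2 = 100
x + 18 = ±10
x = -18 + 10 = -8 or x = -18 - 10 = -28

x = -28, x = -8


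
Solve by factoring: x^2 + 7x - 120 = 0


We need two numbers that multiply to -120 and add to 7.
Those numbers are -8 and 15 (since (-8) * 15 = -120 and (-8) + 15 = 7).
So x^2 + 7x - 120 = (x - 8)(x + 15) = 0
Setting each factor to zero: x = 8 or x = -15

x = -15, x = 8


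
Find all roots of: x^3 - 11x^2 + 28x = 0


The constant term is 0, so x = 0 is a root. Factor out x:
  x^2 - 11x + 28 = 0
Solve the quadratic x^2 - 11x + 28 = 0: discriminant = (-11)^2 - 4(1)(28) = 121 - 112 = 9.
sqrt(9) = 3, so x = (11 ± 3)/2: x = 7 or x = 4.
Collecting all roots found:

x = 0, x = 4, x = 7


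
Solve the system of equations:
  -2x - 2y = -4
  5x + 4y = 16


Using Cramer's rule:
Determinant D = (-2)(4) - (5)(-2) = -8 + 10 = 2
Dx = (-4)(4) - (16)(-2) = -16 + 32 = 16
Dy = (-2)(16) - (5)(-4) = -32 + 20 = -12
x = Dx/D = 16/2 = 8
y = Dy/D = -12/2 = -6

x = 8, y = -6


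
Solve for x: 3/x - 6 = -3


Subtract -6 from both sides: 3/x = 3
Multiply both sides by x: 3 = 3 * x
Divide by 3: x = 1

x = 1


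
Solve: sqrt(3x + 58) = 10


Square both sides: 3x + 58 = 10^2 = 100
3x = 100 - 58 = 42
x = 14
Check: sqrt(3*14 + 58) = sqrt(100) = 10 ✓

x = 14


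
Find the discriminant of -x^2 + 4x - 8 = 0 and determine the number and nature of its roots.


For ax^2 + bx + c = 0, discriminant D = b^2 - 4ac
Here a = -1, b = 4, c = -8
D = (4)^2 - 4(-1)(-8) = 16 - 32 = -16

D = -16 < 0
The equation has no real roots (2 complex conjugate roots).

Discriminant = -16, no real roots (2 complex conjugate roots)


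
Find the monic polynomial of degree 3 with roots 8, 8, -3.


A monic polynomial with roots 8, 8, -3 is:
p(x) = (x - 8)(x - 8)(x + 3)
After multiplying by (x - 8): x - 8
After multiplying by (x - 8): x^2 - 16x + 64
After multiplying by (x + 3): x^3 - 13x^2 + 16x + 192

x^3 - 13x^2 + 16x + 192


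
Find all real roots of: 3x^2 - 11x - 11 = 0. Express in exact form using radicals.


Using the quadratic formula: x = (-b ± sqrt(b^2 - 4ac)) / (2a)
Here a = 3, b = -11, c = -11
Discriminant = b^2 - 4ac = (-11)^2 - 4(3)(-11) = 121 + 132 = 253
Since discriminant = 253 > 0, there are two real roots.
x = (11 ± sqrt(253)) / 6
Numerically: x ≈ 4.4843 or x ≈ -0.8177

x = (11 + sqrt(253)) / 6 or x = (11 - sqrt(253)) / 6


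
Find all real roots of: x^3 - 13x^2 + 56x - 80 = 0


Let p(x) = x^3 - 13x^2 + 56x - 80. By the rational root theorem (leading coefficient 1), any rational root is an integer divisor of 80: try ±1, ±2, ... in turn.
Test x = 1: value = -36 ≠ 0.
Test x = -1: value = -150 ≠ 0.
Test x = 2: value = -12 ≠ 0.
Test x = -2: value = -252 ≠ 0.
Test x = 4: value = 0 ✓, so (x - 4) is a factor.
Synthetic division by (x - 4): bring down 1; 1(4) - 13 = -9; (-9)(4) + 56 = 20; 20(4) - 80 = 0 → quotient x^2 - 9x + 20, remainder 0.
Solve the quadratic x^2 - 9x + 20 = 0: discriminant = (-9)^2 - 4(1)(20) = 81 - 80 = 1.
sqrt(1) = 1, so x = (9 ± 1)/2: x = 5 or x = 4.

x = 4 (multiplicity 2), x = 5


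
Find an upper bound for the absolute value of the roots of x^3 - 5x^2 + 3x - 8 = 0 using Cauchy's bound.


Cauchy's bound: all roots r satisfy |r| <= 1 + max(|a_i/a_n|) for i = 0,...,n-1
where a_n is the leading coefficient.

Coefficients: [1, -5, 3, -8]
Leading coefficient a_n = 1
Ratios |a_i/a_n|: 5, 3, 8
Maximum ratio: 8
Cauchy's bound: |r| <= 1 + 8 = 9

Upper bound = 9


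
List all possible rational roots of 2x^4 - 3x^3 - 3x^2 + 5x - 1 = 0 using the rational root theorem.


Rational root theorem: possible roots are ±p/q where:
  p divides the constant term (-1): p ∈ {1}
  q divides the leading coefficient (2): q ∈ {1, 2}

All possible rational roots: -1, -1/2, 1/2, 1

-1, -1/2, 1/2, 1


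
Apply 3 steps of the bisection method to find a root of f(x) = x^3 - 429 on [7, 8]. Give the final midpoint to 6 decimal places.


f(x) = x^3 - 429
f(7) = -86 < 0
f(8) = 83 > 0

Step 1: midpoint = (7.000000 + 8.000000)/2 = 7.500000
  f(7.500000) = -7.125000
  f(mid) < 0, so root is in [7.500000, 8.000000]

Step 2: midpoint = (7.500000 + 8.000000)/2 = 7.750000
  f(7.750000) = 36.484375
  f(mid) > 0, so root is in [7.500000, 7.750000]

Step 3: midpoint = (7.500000 + 7.750000)/2 = 7.625000
  f(7.625000) = 14.322266
  f(mid) > 0, so root is in [7.500000, 7.625000]

midpoint = 7.625000


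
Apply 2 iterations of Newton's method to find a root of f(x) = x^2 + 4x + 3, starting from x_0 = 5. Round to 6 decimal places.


Newton's method: x_(n+1) = x_n - f(x_n)/f'(x_n)
f(x) = x^2 + 4x + 3
f'(x) = 2x + 4

Iteration 1:
  f(5.000000) = 48.000000
  f'(5.000000) = 14.000000
  x_1 = 5.000000 - (48.000000)/(14.000000) = 1.571429

Iteration 2:
  f(1.571429) = 11.755102
  f'(1.571429) = 7.142857
  x_2 = 1.571429 - (11.755102)/(7.142857) = -0.074286

x_2 = -0.074286


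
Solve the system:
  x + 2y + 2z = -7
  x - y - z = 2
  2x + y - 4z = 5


Using Cramer's rule. Expand each determinant along the first row.
D  = 1*[(-1)*(-4) - (-1)*1] - 2*[1*(-4) - (-1)*2] + 2*[1*1 - (-1)*2]
  = 1*(5) - 2*(-2) + 2*(3) = 15
Dx = (-7)*[(-1)*(-4) - (-1)*1] - 2*[2*(-4) - (-1)*5] + 2*[2*1 - (-1)*5]
  = (-7)*(5) - 2*(-3) + 2*(7) = -15
Dy = 1*[2*(-4) - (-1)*5] - (-7)*[1*(-4) - (-1)*2] + 2*[1*5 - 2*2]
  = 1*(-3) - (-7)*(-2) + 2*(1) = -15
Dz = 1*[(-1)*5 - 2*1] - 2*[1*5 - 2*2] + (-7)*[1*1 - (-1)*2]
  = 1*(-7) - 2*(1) + (-7)*(3) = -30
x = Dx/D = -15/15 = -1, y = Dy/D = -15/15 = -1, z = Dz/D = -30/15 = -2
Check eq1: (1)(-1) + (2)(-1) + (2)(-2) = -7 = -7 ✓
Check eq2: (1)(-1) + (-1)(-1) + (-1)(-2) = 2 = 2 ✓
Check eq3: (2)(-1) + (1)(-1) + (-4)(-2) = 5 = 5 ✓

x = -1, y = -1, z = -2


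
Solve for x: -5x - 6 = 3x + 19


Starting with: -5x - 6 = 3x + 19
Move all x terms to left: (-5 - 3)x = 19 + 6
Simplify: -8x = 25
Divide both sides by -8: x = -25/8

x = -25/8


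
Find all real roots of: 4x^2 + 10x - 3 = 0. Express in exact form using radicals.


Using the quadratic formula: x = (-b ± sqrt(b^2 - 4ac)) / (2a)
Here a = 4, b = 10, c = -3
Discriminant = b^2 - 4ac = 10^2 - 4(4)(-3) = 100 + 48 = 148
Since discriminant = 148 > 0, there are two real roots.
x = (-10 ± 2*sqrt(37)) / 8
Simplifying: x = (-5 ± sqrt(37)) / 4
Numerically: x ≈ 0.2707 or x ≈ -2.7707

x = (-5 + sqrt(37)) / 4 or x = (-5 - sqrt(37)) / 4


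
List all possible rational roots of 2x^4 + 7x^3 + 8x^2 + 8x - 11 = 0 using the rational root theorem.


Rational root theorem: possible roots are ±p/q where:
  p divides the constant term (-11): p ∈ {1, 11}
  q divides the leading coefficient (2): q ∈ {1, 2}

All possible rational roots: -11, -11/2, -1, -1/2, 1/2, 1, 11/2, 11

-11, -11/2, -1, -1/2, 1/2, 1, 11/2, 11


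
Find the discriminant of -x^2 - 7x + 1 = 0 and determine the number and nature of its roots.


For ax^2 + bx + c = 0, discriminant D = b^2 - 4ac
Here a = -1, b = -7, c = 1
D = (-7)^2 - 4(-1)(1) = 49 + 4 = 53

D = 53 > 0 but not a perfect square
The equation has 2 distinct real irrational roots.

Discriminant = 53, 2 distinct real irrational roots


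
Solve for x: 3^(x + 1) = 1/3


Express both sides with the same base.
1/3 = 3^(-1)
Since the bases match, equate exponents: x + 1 = -1
So x = -1 - (1) = -2

x = -2


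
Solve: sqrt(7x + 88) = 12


Square both sides: 7x + 88 = 12^2 = 144
7x = 144 - 88 = 56
x = 8
Check: sqrt(7*8 + 88) = sqrt(144) = 12 ✓

x = 8


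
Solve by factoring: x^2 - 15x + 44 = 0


We need two numbers that multiply to 44 and add to -15.
Those numbers are -4 and -11 (since (-4) * (-11) = 44 and (-4) + (-11) = -15).
So x^2 - 15x + 44 = (x - 4)(x - 11) = 0
Setting each factor to zero: x = 4 or x = 11

x = 4, x = 11


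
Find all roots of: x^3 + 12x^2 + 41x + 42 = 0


Let p(x) = x^3 + 12x^2 + 41x + 42. By the rational root theorem (leading coefficient 1), any rational root is an integer divisor of 42: try ±1, ±2, ... in turn.
Test x = 1: value = 96 ≠ 0.
Test x = -1: value = 12 ≠ 0.
Test x = 2: value = 180 ≠ 0.
Test x = -2: value = 0 ✓, so (x + 2) is a factor.
Synthetic division by (x + 2): bring down 1; 1(-2) + 12 = 10; 10(-2) + 41 = 21; 21(-2) + 42 = 0 → quotient x^2 + 10x + 21, remainder 0.
Solve the quadratic x^2 + 10x + 21 = 0: discriminant = 10^2 - 4(1)(21) = 100 - 84 = 16.
sqrt(16) = 4, so x = (-10 ± 4)/2: x = -3 or x = -7.
Collecting all roots found:

x = -7, x = -3, x = -2


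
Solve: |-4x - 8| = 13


An absolute value equation |expr| = 13 gives two cases:
Case 1: -4x - 8 = 13
  -4x = 21, so x = -21/4
Case 2: -4x - 8 = -13
  -4x = -5, so x = 5/4

x = -21/4, x = 5/4


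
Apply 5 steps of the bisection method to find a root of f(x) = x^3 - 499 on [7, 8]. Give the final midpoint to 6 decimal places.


f(x) = x^3 - 499
f(7) = -156 < 0
f(8) = 13 > 0

Step 1: midpoint = (7.000000 + 8.000000)/2 = 7.500000
  f(7.500000) = -77.125000
  f(mid) < 0, so root is in [7.500000, 8.000000]

Step 2: midpoint = (7.500000 + 8.000000)/2 = 7.750000
  f(7.750000) = -33.515625
  f(mid) < 0, so root is in [7.750000, 8.000000]

Step 3: midpoint = (7.750000 + 8.000000)/2 = 7.875000
  f(7.875000) = -10.626953
  f(mid) < 0, so root is in [7.875000, 8.000000]

Step 4: midpoint = (7.875000 + 8.000000)/2 = 7.937500
  f(7.937500) = 1.093506
  f(mid) > 0, so root is in [7.875000, 7.937500]

Step 5: midpoint = (7.875000 + 7.937500)/2 = 7.906250
  f(7.906250) = -4.789886
  f(mid) < 0, so root is in [7.906250, 7.937500]

midpoint = 7.906250


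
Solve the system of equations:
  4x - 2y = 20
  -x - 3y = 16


Using Cramer's rule:
Determinant D = (4)(-3) - (-1)(-2) = -12 - 2 = -14
Dx = (20)(-3) - (16)(-2) = -60 + 32 = -28
Dy = (4)(16) - (-1)(20) = 64 + 20 = 84
x = Dx/D = -28/-14 = 2
y = Dy/D = 84/-14 = -6

x = 2, y = -6


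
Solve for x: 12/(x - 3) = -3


Multiply both sides by (x - 3): 12 = -3(x - 3)
Distribute: 12 = -3x + 9
-3x = 12 - 9 = 3
x = -1

x = -1


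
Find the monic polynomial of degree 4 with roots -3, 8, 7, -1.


A monic polynomial with roots -3, 8, 7, -1 is:
p(x) = (x + 3)(x - 8)(x - 7)(x + 1)
After multiplying by (x + 3): x + 3
After multiplying by (x - 8): x^2 - 5x - 24
After multiplying by (x - 7): x^3 - 12x^2 + 11x + 168
After multiplying by (x + 1): x^4 - 11x^3 - x^2 + 179x + 168

x^4 - 11x^3 - x^2 + 179x + 168


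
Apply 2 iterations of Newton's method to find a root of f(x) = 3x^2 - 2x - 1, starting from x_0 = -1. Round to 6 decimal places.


Newton's method: x_(n+1) = x_n - f(x_n)/f'(x_n)
f(x) = 3x^2 - 2x - 1
f'(x) = 6x - 2

Iteration 1:
  f(-1.000000) = 4.000000
  f'(-1.000000) = -8.000000
  x_1 = -1.000000 - (4.000000)/(-8.000000) = -0.500000

Iteration 2:
  f(-0.500000) = 0.750000
  f'(-0.500000) = -5.000000
  x_2 = -0.500000 - (0.750000)/(-5.000000) = -0.350000

x_2 = -0.350000


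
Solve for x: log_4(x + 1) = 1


Convert to exponential form: x + 1 = 4^1 = 4
x = 4 - 1 = 3
Check: log_4(3 + 1) = log_4(4) = log_4(4) = 1 ✓

x = 3


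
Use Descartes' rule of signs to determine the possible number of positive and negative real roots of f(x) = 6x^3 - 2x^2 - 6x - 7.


Descartes' rule of signs:

For positive roots, count sign changes in f(x) = 6x^3 - 2x^2 - 6x - 7:
Signs of coefficients: +, -, -, -
Number of sign changes: 1
Possible positive real roots: 1

For negative roots, examine f(-x) = -6x^3 - 2x^2 + 6x - 7:
Signs of coefficients: -, -, +, -
Number of sign changes: 2
Possible negative real roots: 2, 0

Positive roots: 1; Negative roots: 2 or 0


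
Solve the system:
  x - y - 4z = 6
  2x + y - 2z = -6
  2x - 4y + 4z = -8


Using Cramer's rule. Expand each determinant along the first row.
D  = 1*[1*4 - (-2)*(-4)] - (-1)*[2*4 - (-2)*2] + (-4)*[2*(-4) - 1*2]
  = 1*(-4) - (-1)*(12) + (-4)*(-10) = 48
Dx = 6*[1*4 - (-2)*(-4)] - (-1)*[(-6)*4 - (-2)*(-8)] + (-4)*[(-6)*(-4) - 1*(-8)]
  = 6*(-4) - (-1)*(-40) + (-4)*(32) = -192
Dy = 1*[(-6)*4 - (-2)*(-8)] - 6*[2*4 - (-2)*2] + (-4)*[2*(-8) - (-6)*2]
  = 1*(-40) - 6*(12) + (-4)*(-4) = -96
Dz = 1*[1*(-8) - (-6)*(-4)] - (-1)*[2*(-8) - (-6)*2] + 6*[2*(-4) - 1*2]
  = 1*(-32) - (-1)*(-4) + 6*(-10) = -96
x = Dx/D = -192/48 = -4, y = Dy/D = -96/48 = -2, z = Dz/D = -96/48 = -2
Check eq1: (1)(-4) + (-1)(-2) + (-4)(-2) = 6 = 6 ✓
Check eq2: (2)(-4) + (1)(-2) + (-2)(-2) = -6 = -6 ✓
Check eq3: (2)(-4) + (-4)(-2) + (4)(-2) = -8 = -8 ✓

x = -4, y = -2, z = -2


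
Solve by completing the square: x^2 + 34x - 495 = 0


Start: x^2 + 34x - 495 = 0
Move constant: x^2 + 34x = 495
Half of 34 is 17, squared is 289
Add 289 to both sides: x^2 + 34x + 289 = 784
(x + 17)^2 = 784
x + 17 = ±28
x = -17 + 28 = 11 or x = -17 - 28 = -45

x = -45, x = 11


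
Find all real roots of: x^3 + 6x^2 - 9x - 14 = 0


Let p(x) = x^3 + 6x^2 - 9x - 14. By the rational root theorem (leading coefficient 1), any rational root is an integer divisor of 14: try ±1, ±2, ... in turn.
Test x = 1: value = -16 ≠ 0.
Test x = -1: value = 0 ✓, so (x + 1) is a factor.
Synthetic division by (x + 1): bring down 1; 1(-1) + 6 = 5; 5(-1) - 9 = -14; (-14)(-1) - 14 = 0 → quotient x^2 + 5x - 14, remainder 0.
Solve the quadratic x^2 + 5x - 14 = 0: discriminant = 5^2 - 4(1)(-14) = 25 + 56 = 81.
sqrt(81) = 9, so x = (-5 ± 9)/2: x = 2 or x = -7.

x = -7, x = -1, x = 2


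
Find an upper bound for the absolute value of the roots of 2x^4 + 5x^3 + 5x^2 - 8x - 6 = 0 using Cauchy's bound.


Cauchy's bound: all roots r satisfy |r| <= 1 + max(|a_i/a_n|) for i = 0,...,n-1
where a_n is the leading coefficient.

Coefficients: [2, 5, 5, -8, -6]
Leading coefficient a_n = 2
Ratios |a_i/a_n|: 5/2, 5/2, 4, 3
Maximum ratio: 4
Cauchy's bound: |r| <= 1 + 4 = 5

Upper bound = 5


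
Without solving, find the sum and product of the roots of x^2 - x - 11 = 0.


By Vieta's formulas for ax^2 + bx + c = 0:
  Sum of roots = -b/a
  Product of roots = c/a

Here a = 1, b = -1, c = -11
Sum = -(-1)/1 = 1
Product = -11/1 = -11

Sum = 1, Product = -11


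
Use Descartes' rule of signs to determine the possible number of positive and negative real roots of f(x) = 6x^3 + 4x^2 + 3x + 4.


Descartes' rule of signs:

For positive roots, count sign changes in f(x) = 6x^3 + 4x^2 + 3x + 4:
Signs of coefficients: +, +, +, +
Number of sign changes: 0
Possible positive real roots: 0

For negative roots, examine f(-x) = -6x^3 + 4x^2 - 3x + 4:
Signs of coefficients: -, +, -, +
Number of sign changes: 3
Possible negative real roots: 3, 1

Positive roots: 0; Negative roots: 3 or 1


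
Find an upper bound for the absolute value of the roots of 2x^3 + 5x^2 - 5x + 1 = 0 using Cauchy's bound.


Cauchy's bound: all roots r satisfy |r| <= 1 + max(|a_i/a_n|) for i = 0,...,n-1
where a_n is the leading coefficient.

Coefficients: [2, 5, -5, 1]
Leading coefficient a_n = 2
Ratios |a_i/a_n|: 5/2, 5/2, 1/2
Maximum ratio: 5/2
Cauchy's bound: |r| <= 1 + 5/2 = 7/2

Upper bound = 7/2


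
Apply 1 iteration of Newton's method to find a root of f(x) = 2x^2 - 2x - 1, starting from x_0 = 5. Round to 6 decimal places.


Newton's method: x_(n+1) = x_n - f(x_n)/f'(x_n)
f(x) = 2x^2 - 2x - 1
f'(x) = 4x - 2

Iteration 1:
  f(5.000000) = 39.000000
  f'(5.000000) = 18.000000
  x_1 = 5.000000 - (39.000000)/(18.000000) = 2.833333

x_1 = 2.833333


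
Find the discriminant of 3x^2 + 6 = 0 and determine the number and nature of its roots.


For ax^2 + bx + c = 0, discriminant D = b^2 - 4ac
Here a = 3, b = 0, c = 6
D = (0)^2 - 4(3)(6) = 0 - 72 = -72

D = -72 < 0
The equation has no real roots (2 complex conjugate roots).

Discriminant = -72, no real roots (2 complex conjugate roots)


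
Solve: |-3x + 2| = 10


An absolute value equation |expr| = 10 gives two cases:
Case 1: -3x + 2 = 10
  -3x = 8, so x = -8/3
Case 2: -3x + 2 = -10
  -3x = -12, so x = 4

x = -8/3, x = 4


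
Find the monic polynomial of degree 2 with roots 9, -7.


A monic polynomial with roots 9, -7 is:
p(x) = (x - 9)(x + 7)
After multiplying by (x - 9): x - 9
After multiplying by (x + 7): x^2 - 2x - 63

x^2 - 2x - 63


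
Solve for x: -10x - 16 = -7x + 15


Starting with: -10x - 16 = -7x + 15
Move all x terms to left: (-10 + 7)x = 15 + 16
Simplify: -3x = 31
Divide both sides by -3: x = -31/3

x = -31/3


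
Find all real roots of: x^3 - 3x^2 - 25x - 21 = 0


Let p(x) = x^3 - 3x^2 - 25x - 21. By the rational root theorem (leading coefficient 1), any rational root is an integer divisor of 21: try ±1, ±2, ... in turn.
Test x = 1: value = -48 ≠ 0.
Test x = -1: value = 0 ✓, so (x + 1) is a factor.
Synthetic division by (x + 1): bring down 1; 1(-1) - 3 = -4; (-4)(-1) - 25 = -21; (-21)(-1) - 21 = 0 → quotient x^2 - 4x - 21, remainder 0.
Solve the quadratic x^2 - 4x - 21 = 0: discriminant = (-4)^2 - 4(1)(-21) = 16 + 84 = 100.
sqrt(100) = 10, so x = (4 ± 10)/2: x = 7 or x = -3.

x = -3, x = -1, x = 7


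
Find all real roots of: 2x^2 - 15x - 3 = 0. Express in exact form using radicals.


Using the quadratic formula: x = (-b ± sqrt(b^2 - 4ac)) / (2a)
Here a = 2, b = -15, c = -3
Discriminant = b^2 - 4ac = (-15)^2 - 4(2)(-3) = 225 + 24 = 249
Since discriminant = 249 > 0, there are two real roots.
x = (15 ± sqrt(249)) / 4
Numerically: x ≈ 7.6949 or x ≈ -0.1949

x = (15 + sqrt(249)) / 4 or x = (15 - sqrt(249)) / 4


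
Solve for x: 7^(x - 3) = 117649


Express both sides with the same base.
117649 = 7^6
Since the bases match, equate exponents: x - 3 = 6
So x = 6 - (-3) = 9

x = 9


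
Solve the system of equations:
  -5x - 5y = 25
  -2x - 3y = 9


Using Cramer's rule:
Determinant D = (-5)(-3) - (-2)(-5) = 15 - 10 = 5
Dx = (25)(-3) - (9)(-5) = -75 + 45 = -30
Dy = (-5)(9) - (-2)(25) = -45 + 50 = 5
x = Dx/D = -30/5 = -6
y = Dy/D = 5/5 = 1

x = -6, y = 1


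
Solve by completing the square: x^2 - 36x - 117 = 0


Start: x^2 - 36x - 117 = 0
Move constant: x^2 - 36x = 117
Half of -36 is -18, squared is 324
Add 324 to both sides: x^2 - 36x + 324 = 441
(x - 18)^2 = 441
x - 18 = ±21
x = 18 + 21 = 39 or x = 18 - 21 = -3

x = -3, x = 39


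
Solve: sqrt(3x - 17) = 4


Square both sides: 3x - 17 = 4^2 = 16
3x = 16 + 17 = 33
x = 11
Check: sqrt(3*11 - 17) = sqrt(16) = 4 ✓

x = 11


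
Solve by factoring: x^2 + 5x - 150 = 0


We need two numbers that multiply to -150 and add to 5.
Those numbers are 15 and -10 (since 15 * (-10) = -150 and 15 + (-10) = 5).
So x^2 + 5x - 150 = (x + 15)(x - 10) = 0
Setting each factor to zero: x = -15 or x = 10

x = -15, x = 10


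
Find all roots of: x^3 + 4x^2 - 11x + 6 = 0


Let p(x) = x^3 + 4x^2 - 11x + 6. By the rational root theorem (leading coefficient 1), any rational root is an integer divisor of 6: try ±1, ±2, ... in turn.
Test x = 1: value = 0 ✓, so (x - 1) is a factor.
Synthetic division by (x - 1): bring down 1; 1(1) + 4 = 5; 5(1) - 11 = -6; (-6)(1) + 6 = 0 → quotient x^2 + 5x - 6, remainder 0.
Solve the quadratic x^2 + 5x - 6 = 0: discriminant = 5^2 - 4(1)(-6) = 25 + 24 = 49.
sqrt(49) = 7, so x = (-5 ± 7)/2: x = 1 or x = -6.
Collecting all roots found:

x = -6, x = 1 (multiplicity 2)


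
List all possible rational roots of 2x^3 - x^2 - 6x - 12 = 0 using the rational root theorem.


Rational root theorem: possible roots are ±p/q where:
  p divides the constant term (-12): p ∈ {1, 2, 3, 4, 6, 12}
  q divides the leading coefficient (2): q ∈ {1, 2}

All possible rational roots: -12, -6, -4, -3, -2, -3/2, -1, -1/2, 1/2, 1, 3/2, 2, 3, 4, 6, 12

-12, -6, -4, -3, -2, -3/2, -1, -1/2, 1/2, 1, 3/2, 2, 3, 4, 6, 12


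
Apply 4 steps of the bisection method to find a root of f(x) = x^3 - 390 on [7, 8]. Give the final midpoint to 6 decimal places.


f(x) = x^3 - 390
f(7) = -47 < 0
f(8) = 122 > 0

Step 1: midpoint = (7.000000 + 8.000000)/2 = 7.500000
  f(7.500000) = 31.875000
  f(mid) > 0, so root is in [7.000000, 7.500000]

Step 2: midpoint = (7.000000 + 7.500000)/2 = 7.250000
  f(7.250000) = -8.921875
  f(mid) < 0, so root is in [7.250000, 7.500000]

Step 3: midpoint = (7.250000 + 7.500000)/2 = 7.375000
  f(7.375000) = 11.130859
  f(mid) > 0, so root is in [7.250000, 7.375000]

Step 4: midpoint = (7.250000 + 7.375000)/2 = 7.312500
  f(7.312500) = 1.018799
  f(mid) > 0, so root is in [7.250000, 7.312500]

midpoint = 7.312500


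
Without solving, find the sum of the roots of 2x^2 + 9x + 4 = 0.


By Vieta's formulas for ax^2 + bx + c = 0:
  Sum of roots = -b/a
  Product of roots = c/a

Here a = 2, b = 9, c = 4
Sum = -(9)/2 = -9/2
Product = 4/2 = 2

Sum = -9/2


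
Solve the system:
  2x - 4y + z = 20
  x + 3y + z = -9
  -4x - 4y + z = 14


Using Cramer's rule. Expand each determinant along the first row.
D  = 2*[3*1 - 1*(-4)] - (-4)*[1*1 - 1*(-4)] + 1*[1*(-4) - 3*(-4)]
  = 2*(7) - (-4)*(5) + 1*(8) = 42
Dx = 20*[3*1 - 1*(-4)] - (-4)*[(-9)*1 - 1*14] + 1*[(-9)*(-4) - 3*14]
  = 20*(7) - (-4)*(-23) + 1*(-6) = 42
Dy = 2*[(-9)*1 - 1*14] - 20*[1*1 - 1*(-4)] + 1*[1*14 - (-9)*(-4)]
  = 2*(-23) - 20*(5) + 1*(-22) = -168
Dz = 2*[3*14 - (-9)*(-4)] - (-4)*[1*14 - (-9)*(-4)] + 20*[1*(-4) - 3*(-4)]
  = 2*(6) - (-4)*(-22) + 20*(8) = 84
x = Dx/D = 42/42 = 1, y = Dy/D = -168/42 = -4, z = Dz/D = 84/42 = 2
Check eq1: (2)(1) + (-4)(-4) + (1)(2) = 20 = 20 ✓
Check eq2: (1)(1) + (3)(-4) + (1)(2) = -9 = -9 ✓
Check eq3: (-4)(1) + (-4)(-4) + (1)(2) = 14 = 14 ✓

x = 1, y = -4, z = 2


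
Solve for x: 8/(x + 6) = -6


Multiply both sides by (x + 6): 8 = -6(x + 6)
Distribute: 8 = -6x - 36
-6x = 8 + 36 = 44
x = -22/3

x = -22/3


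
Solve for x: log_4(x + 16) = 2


Convert to exponential form: x + 16 = 4^2 = 16
x = 16 - 16 = 0
Check: log_4(0 + 16) = log_4(16) = log_4(16) = 2 ✓

x = 0


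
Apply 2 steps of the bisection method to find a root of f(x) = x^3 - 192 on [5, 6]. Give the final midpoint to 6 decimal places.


f(x) = x^3 - 192
f(5) = -67 < 0
f(6) = 24 > 0

Step 1: midpoint = (5.000000 + 6.000000)/2 = 5.500000
  f(5.500000) = -25.625000
  f(mid) < 0, so root is in [5.500000, 6.000000]

Step 2: midpoint = (5.500000 + 6.000000)/2 = 5.750000
  f(5.750000) = -1.890625
  f(mid) < 0, so root is in [5.750000, 6.000000]

midpoint = 5.750000


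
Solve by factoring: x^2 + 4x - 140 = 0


We need two numbers that multiply to -140 and add to 4.
Those numbers are -10 and 14 (since (-10) * 14 = -140 and (-10) + 14 = 4).
So x^2 + 4x - 140 = (x - 10)(x + 14) = 0
Setting each factor to zero: x = 10 or x = -14

x = -14, x = 10


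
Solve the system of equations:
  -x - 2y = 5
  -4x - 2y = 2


Using Cramer's rule:
Determinant D = (-1)(-2) - (-4)(-2) = 2 - 8 = -6
Dx = (5)(-2) - (2)(-2) = -10 + 4 = -6
Dy = (-1)(2) - (-4)(5) = -2 + 20 = 18
x = Dx/D = -6/-6 = 1
y = Dy/D = 18/-6 = -3

x = 1, y = -3


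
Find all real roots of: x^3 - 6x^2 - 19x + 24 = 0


Let p(x) = x^3 - 6x^2 - 19x + 24. By the rational root theorem (leading coefficient 1), any rational root is an integer divisor of 24: try ±1, ±2, ... in turn.
Test x = 1: value = 0 ✓, so (x - 1) is a factor.
Synthetic division by (x - 1): bring down 1; 1(1) - 6 = -5; (-5)(1) - 19 = -24; (-24)(1) + 24 = 0 → quotient x^2 - 5x - 24, remainder 0.
Solve the quadratic x^2 - 5x - 24 = 0: discriminant = (-5)^2 - 4(1)(-24) = 25 + 96 = 121.
sqrt(121) = 11, so x = (5 ± 11)/2: x = 8 or x = -3.

x = -3, x = 1, x = 8


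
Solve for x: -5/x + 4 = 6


Subtract 4 from both sides: -5/x = 2
Multiply both sides by x: -5 = 2 * x
Divide by 2: x = -5/2

x = -5/2


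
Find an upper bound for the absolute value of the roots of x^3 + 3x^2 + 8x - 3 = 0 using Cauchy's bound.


Cauchy's bound: all roots r satisfy |r| <= 1 + max(|a_i/a_n|) for i = 0,...,n-1
where a_n is the leading coefficient.

Coefficients: [1, 3, 8, -3]
Leading coefficient a_n = 1
Ratios |a_i/a_n|: 3, 8, 3
Maximum ratio: 8
Cauchy's bound: |r| <= 1 + 8 = 9

Upper bound = 9


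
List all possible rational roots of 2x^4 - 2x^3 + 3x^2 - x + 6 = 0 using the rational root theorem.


Rational root theorem: possible roots are ±p/q where:
  p divides the constant term (6): p ∈ {1, 2, 3, 6}
  q divides the leading coefficient (2): q ∈ {1, 2}

All possible rational roots: -6, -3, -2, -3/2, -1, -1/2, 1/2, 1, 3/2, 2, 3, 6

-6, -3, -2, -3/2, -1, -1/2, 1/2, 1, 3/2, 2, 3, 6


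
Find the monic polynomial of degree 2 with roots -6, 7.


A monic polynomial with roots -6, 7 is:
p(x) = (x + 6)(x - 7)
After multiplying by (x + 6): x + 6
After multiplying by (x - 7): x^2 - x - 42

x^2 - x - 42


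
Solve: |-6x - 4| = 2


An absolute value equation |expr| = 2 gives two cases:
Case 1: -6x - 4 = 2
  -6x = 6, so x = -1
Case 2: -6x - 4 = -2
  -6x = 2, so x = -1/3

x = -1, x = -1/3


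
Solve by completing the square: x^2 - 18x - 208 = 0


Start: x^2 - 18x - 208 = 0
Move constant: x^2 - 18x = 208
Half of -18 is -9, squared is 81
Add 81 to both sides: x^2 - 18x + 81 = 289
(x - 9)^2 = 289
x - 9 = ±17
x = 9 + 17 = 26 or x = 9 - 17 = -8

x = -8, x = 26


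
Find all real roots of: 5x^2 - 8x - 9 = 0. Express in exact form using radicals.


Using the quadratic formula: x = (-b ± sqrt(b^2 - 4ac)) / (2a)
Here a = 5, b = -8, c = -9
Discriminant = b^2 - 4ac = (-8)^2 - 4(5)(-9) = 64 + 180 = 244
Since discriminant = 244 > 0, there are two real roots.
x = (8 ± 2*sqrt(61)) / 10
Simplifying: x = (4 ± sqrt(61)) / 5
Numerically: x ≈ 2.3620 or x ≈ -0.7620

x = (4 + sqrt(61)) / 5 or x = (4 - sqrt(61)) / 5


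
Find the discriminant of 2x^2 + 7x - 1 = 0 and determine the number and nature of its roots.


For ax^2 + bx + c = 0, discriminant D = b^2 - 4ac
Here a = 2, b = 7, c = -1
D = (7)^2 - 4(2)(-1) = 49 + 8 = 57

D = 57 > 0 but not a perfect square
The equation has 2 distinct real irrational roots.

Discriminant = 57, 2 distinct real irrational roots


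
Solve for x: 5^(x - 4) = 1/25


Express both sides with the same base.
1/25 = 5^(-2)
Since the bases match, equate exponents: x - 4 = -2
So x = -2 - (-4) = 2

x = 2


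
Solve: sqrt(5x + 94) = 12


Square both sides: 5x + 94 = 12^2 = 144
5x = 144 - 94 = 50
x = 10
Check: sqrt(5*10 + 94) = sqrt(144) = 12 ✓

x = 10


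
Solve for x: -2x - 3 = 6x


Starting with: -2x - 3 = 6x
Move all x terms to left: (-2 - 6)x = 0 + 3
Simplify: -8x = 3
Divide both sides by -8: x = -3/8

x = -3/8


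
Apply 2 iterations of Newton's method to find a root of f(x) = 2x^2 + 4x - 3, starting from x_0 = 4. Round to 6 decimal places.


Newton's method: x_(n+1) = x_n - f(x_n)/f'(x_n)
f(x) = 2x^2 + 4x - 3
f'(x) = 4x + 4

Iteration 1:
  f(4.000000) = 45.000000
  f'(4.000000) = 20.000000
  x_1 = 4.000000 - (45.000000)/(20.000000) = 1.750000

Iteration 2:
  f(1.750000) = 10.125000
  f'(1.750000) = 11.000000
  x_2 = 1.750000 - (10.125000)/(11.000000) = 0.829545

x_2 = 0.829545


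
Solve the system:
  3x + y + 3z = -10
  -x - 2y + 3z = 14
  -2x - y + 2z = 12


Using Cramer's rule. Expand each determinant along the first row.
D  = 3*[(-2)*2 - 3*(-1)] - 1*[(-1)*2 - 3*(-2)] + 3*[(-1)*(-1) - (-2)*(-2)]
  = 3*(-1) - 1*(4) + 3*(-3) = -16
Dx = (-10)*[(-2)*2 - 3*(-1)] - 1*[14*2 - 3*12] + 3*[14*(-1) - (-2)*12]
  = (-10)*(-1) - 1*(-8) + 3*(10) = 48
Dy = 3*[14*2 - 3*12] - (-10)*[(-1)*2 - 3*(-2)] + 3*[(-1)*12 - 14*(-2)]
  = 3*(-8) - (-10)*(4) + 3*(16) = 64
Dz = 3*[(-2)*12 - 14*(-1)] - 1*[(-1)*12 - 14*(-2)] + (-10)*[(-1)*(-1) - (-2)*(-2)]
  = 3*(-10) - 1*(16) + (-10)*(-3) = -16
x = Dx/D = 48/-16 = -3, y = Dy/D = 64/-16 = -4, z = Dz/D = -16/-16 = 1
Check eq1: (3)(-3) + (1)(-4) + (3)(1) = -10 = -10 ✓
Check eq2: (-1)(-3) + (-2)(-4) + (3)(1) = 14 = 14 ✓
Check eq3: (-2)(-3) + (-1)(-4) + (2)(1) = 12 = 12 ✓

x = -3, y = -4, z = 1


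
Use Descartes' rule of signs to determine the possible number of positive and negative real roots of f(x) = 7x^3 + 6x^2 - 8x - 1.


Descartes' rule of signs:

For positive roots, count sign changes in f(x) = 7x^3 + 6x^2 - 8x - 1:
Signs of coefficients: +, +, -, -
Number of sign changes: 1
Possible positive real roots: 1

For negative roots, examine f(-x) = -7x^3 + 6x^2 + 8x - 1:
Signs of coefficients: -, +, +, -
Number of sign changes: 2
Possible negative real roots: 2, 0

Positive roots: 1; Negative roots: 2 or 0


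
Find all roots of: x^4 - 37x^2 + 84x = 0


The constant term is 0, so x = 0 is a root. Factor out x:
  x^3 - 37x + 84 = 0
Let p(x) = x^3 - 37x + 84. By the rational root theorem (leading coefficient 1), any rational root is an integer divisor of 84: try ±1, ±2, ... in turn.
Test x = 1: value = 48 ≠ 0.
Test x = -1: value = 120 ≠ 0.
Test x = 2: value = 18 ≠ 0.
Test x = -2: value = 150 ≠ 0.
Test x = 3: value = 0 ✓, so (x - 3) is a factor.
Synthetic division by (x - 3): bring down 1; 1(3) + 0 = 3; 3(3) - 37 = -28; (-28)(3) + 84 = 0 → quotient x^2 + 3x - 28, remainder 0.
Solve the quadratic x^2 + 3x - 28 = 0: discriminant = 3^2 - 4(1)(-28) = 9 + 112 = 121.
sqrt(121) = 11, so x = (-3 ± 11)/2: x = 4 or x = -7.
Collecting all roots found:

x = -7, x = 0, x = 3, x = 4


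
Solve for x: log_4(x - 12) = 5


Convert to exponential form: x - 12 = 4^5 = 1024
x = 1024 + 12 = 1036
Check: log_4(1036 - 12) = log_4(1024) = log_4(1024) = 5 ✓

x = 1036


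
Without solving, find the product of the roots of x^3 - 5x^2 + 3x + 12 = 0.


By Vieta's formulas for x^3 + bx^2 + cx + d = 0:
  r1 + r2 + r3 = -b/a = 5
  r1*r2 + r1*r3 + r2*r3 = c/a = 3
  r1*r2*r3 = -d/a = -12


Product = -12


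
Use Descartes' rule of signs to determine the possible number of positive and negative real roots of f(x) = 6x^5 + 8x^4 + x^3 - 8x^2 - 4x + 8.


Descartes' rule of signs:

For positive roots, count sign changes in f(x) = 6x^5 + 8x^4 + x^3 - 8x^2 - 4x + 8:
Signs of coefficients: +, +, +, -, -, +
Number of sign changes: 2
Possible positive real roots: 2, 0

For negative roots, examine f(-x) = -6x^5 + 8x^4 - x^3 - 8x^2 + 4x + 8:
Signs of coefficients: -, +, -, -, +, +
Number of sign changes: 3
Possible negative real roots: 3, 1

Positive roots: 2 or 0; Negative roots: 3 or 1


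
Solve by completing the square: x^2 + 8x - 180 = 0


Start: x^2 + 8x - 180 = 0
Move constant: x^2 + 8x = 180
Half of 8 is 4, squared is 16
Add 16 to both sides: x^2 + 8x + 16 = 196
(x + 4)^2 = 196
x + 4 = ±14
x = -4 + 14 = 10 or x = -4 - 14 = -18

x = -18, x = 10


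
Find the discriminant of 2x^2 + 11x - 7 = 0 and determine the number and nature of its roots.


For ax^2 + bx + c = 0, discriminant D = b^2 - 4ac
Here a = 2, b = 11, c = -7
D = (11)^2 - 4(2)(-7) = 121 + 56 = 177

D = 177 > 0 but not a perfect square
The equation has 2 distinct real irrational roots.

Discriminant = 177, 2 distinct real irrational roots


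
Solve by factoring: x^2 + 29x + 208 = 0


We need two numbers that multiply to 208 and add to 29.
Those numbers are 13 and 16 (since 13 * 16 = 208 and 13 + 16 = 29).
So x^2 + 29x + 208 = (x + 13)(x + 16) = 0
Setting each factor to zero: x = -13 or x = -16

x = -16, x = -13


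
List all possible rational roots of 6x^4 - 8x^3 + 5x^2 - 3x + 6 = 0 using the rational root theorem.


Rational root theorem: possible roots are ±p/q where:
  p divides the constant term (6): p ∈ {1, 2, 3, 6}
  q divides the leading coefficient (6): q ∈ {1, 2, 3, 6}

All possible rational roots: -6, -3, -2, -3/2, -1, -2/3, -1/2, -1/3, -1/6, 1/6, 1/3, 1/2, 2/3, 1, 3/2, 2, 3, 6

-6, -3, -2, -3/2, -1, -2/3, -1/2, -1/3, -1/6, 1/6, 1/3, 1/2, 2/3, 1, 3/2, 2, 3, 6


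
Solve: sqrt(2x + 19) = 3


Square both sides: 2x + 19 = 3^2 = 9
2x = 9 - 19 = -10
x = -5
Check: sqrt(2*(-5) + 19) = sqrt(9) = 3 ✓

x = -5


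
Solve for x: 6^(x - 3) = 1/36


Express both sides with the same base.
1/36 = 6^(-2)
Since the bases match, equate exponents: x - 3 = -2
So x = -2 - (-3) = 1

x = 1


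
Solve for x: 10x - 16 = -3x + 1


Starting with: 10x - 16 = -3x + 1
Move all x terms to left: (10 + 3)x = 1 + 16
Simplify: 13x = 17
Divide both sides by 13: x = 17/13

x = 17/13


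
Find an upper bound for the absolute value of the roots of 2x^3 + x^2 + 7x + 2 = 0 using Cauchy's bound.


Cauchy's bound: all roots r satisfy |r| <= 1 + max(|a_i/a_n|) for i = 0,...,n-1
where a_n is the leading coefficient.

Coefficients: [2, 1, 7, 2]
Leading coefficient a_n = 2
Ratios |a_i/a_n|: 1/2, 7/2, 1
Maximum ratio: 7/2
Cauchy's bound: |r| <= 1 + 7/2 = 9/2

Upper bound = 9/2


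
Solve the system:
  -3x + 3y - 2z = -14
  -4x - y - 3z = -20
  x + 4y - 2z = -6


Using Cramer's rule. Expand each determinant along the first row.
D  = (-3)*[(-1)*(-2) - (-3)*4] - 3*[(-4)*(-2) - (-3)*1] + (-2)*[(-4)*4 - (-1)*1]
  = (-3)*(14) - 3*(11) + (-2)*(-15) = -45
Dx = (-14)*[(-1)*(-2) - (-3)*4] - 3*[(-20)*(-2) - (-3)*(-6)] + (-2)*[(-20)*4 - (-1)*(-6)]
  = (-14)*(14) - 3*(22) + (-2)*(-86) = -90
Dy = (-3)*[(-20)*(-2) - (-3)*(-6)] - (-14)*[(-4)*(-2) - (-3)*1] + (-2)*[(-4)*(-6) - (-20)*1]
  = (-3)*(22) - (-14)*(11) + (-2)*(44) = 0
Dz = (-3)*[(-1)*(-6) - (-20)*4] - 3*[(-4)*(-6) - (-20)*1] + (-14)*[(-4)*4 - (-1)*1]
  = (-3)*(86) - 3*(44) + (-14)*(-15) = -180
x = Dx/D = -90/-45 = 2, y = Dy/D = 0/-45 = 0, z = Dz/D = -180/-45 = 4
Check eq1: (-3)(2) + (3)(0) + (-2)(4) = -14 = -14 ✓
Check eq2: (-4)(2) + (-1)(0) + (-3)(4) = -20 = -20 ✓
Check eq3: (1)(2) + (4)(0) + (-2)(4) = -6 = -6 ✓

x = 2, y = 0, z = 4


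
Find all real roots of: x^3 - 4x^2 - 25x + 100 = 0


Let p(x) = x^3 - 4x^2 - 25x + 100. By the rational root theorem (leading coefficient 1), any rational root is an integer divisor of 100: try ±1, ±2, ... in turn.
Test x = 1: value = 72 ≠ 0.
Test x = -1: value = 120 ≠ 0.
Test x = 2: value = 42 ≠ 0.
Test x = -2: value = 126 ≠ 0.
Test x = 4: value = 0 ✓, so (x - 4) is a factor.
Synthetic division by (x - 4): bring down 1; 1(4) - 4 = 0; 0(4) - 25 = -25; (-25)(4) + 100 = 0 → quotient x^2 - 25, remainder 0.
Solve the quadratic x^2 - 25 = 0: discriminant = 0^2 - 4(1)(-25) = 0 + 100 = 100.
sqrt(100) = 10, so x = (0 ± 10)/2: x = 5 or x = -5.

x = -5, x = 4, x = 5


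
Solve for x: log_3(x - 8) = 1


Convert to exponential form: x - 8 = 3^1 = 3
x = 3 + 8 = 11
Check: log_3(11 - 8) = log_3(3) = log_3(3) = 1 ✓

x = 11


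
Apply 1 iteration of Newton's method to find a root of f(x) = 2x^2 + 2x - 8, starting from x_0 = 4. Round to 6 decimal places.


Newton's method: x_(n+1) = x_n - f(x_n)/f'(x_n)
f(x) = 2x^2 + 2x - 8
f'(x) = 4x + 2

Iteration 1:
  f(4.000000) = 32.000000
  f'(4.000000) = 18.000000
  x_1 = 4.000000 - (32.000000)/(18.000000) = 2.222222

x_1 = 2.222222


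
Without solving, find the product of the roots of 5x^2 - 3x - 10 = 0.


By Vieta's formulas for ax^2 + bx + c = 0:
  Sum of roots = -b/a
  Product of roots = c/a

Here a = 5, b = -3, c = -10
Sum = -(-3)/5 = 3/5
Product = -10/5 = -2

Product = -2


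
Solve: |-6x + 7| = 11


An absolute value equation |expr| = 11 gives two cases:
Case 1: -6x + 7 = 11
  -6x = 4, so x = -2/3
Case 2: -6x + 7 = -11
  -6x = -18, so x = 3

x = -2/3, x = 3


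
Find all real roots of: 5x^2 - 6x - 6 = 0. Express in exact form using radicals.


Using the quadratic formula: x = (-b ± sqrt(b^2 - 4ac)) / (2a)
Here a = 5, b = -6, c = -6
Discriminant = b^2 - 4ac = (-6)^2 - 4(5)(-6) = 36 + 120 = 156
Since discriminant = 156 > 0, there are two real roots.
x = (6 ± 2*sqrt(39)) / 10
Simplifying: x = (3 ± sqrt(39)) / 5
Numerically: x ≈ 1.8490 or x ≈ -0.6490

x = (3 + sqrt(39)) / 5 or x = (3 - sqrt(39)) / 5


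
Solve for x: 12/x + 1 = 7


Subtract 1 from both sides: 12/x = 6
Multiply both sides by x: 12 = 6 * x
Divide by 6: x = 2

x = 2


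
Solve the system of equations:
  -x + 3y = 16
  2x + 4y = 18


Using Cramer's rule:
Determinant D = (-1)(4) - (2)(3) = -4 - 6 = -10
Dx = (16)(4) - (18)(3) = 64 - 54 = 10
Dy = (-1)(18) - (2)(16) = -18 - 32 = -50
x = Dx/D = 10/-10 = -1
y = Dy/D = -50/-10 = 5

x = -1, y = 5


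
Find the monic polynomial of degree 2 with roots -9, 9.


A monic polynomial with roots -9, 9 is:
p(x) = (x + 9)(x - 9)
After multiplying by (x + 9): x + 9
After multiplying by (x - 9): x^2 - 81

x^2 - 81


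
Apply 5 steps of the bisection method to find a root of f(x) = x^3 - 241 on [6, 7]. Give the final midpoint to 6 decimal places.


f(x) = x^3 - 241
f(6) = -25 < 0
f(7) = 102 > 0

Step 1: midpoint = (6.000000 + 7.000000)/2 = 6.500000
  f(6.500000) = 33.625000
  f(mid) > 0, so root is in [6.000000, 6.500000]

Step 2: midpoint = (6.000000 + 6.500000)/2 = 6.250000
  f(6.250000) = 3.140625
  f(mid) > 0, so root is in [6.000000, 6.250000]

Step 3: midpoint = (6.000000 + 6.250000)/2 = 6.125000
  f(6.125000) = -11.216797
  f(mid) < 0, so root is in [6.125000, 6.250000]

Step 4: midpoint = (6.125000 + 6.250000)/2 = 6.187500
  f(6.187500) = -4.110596
  f(mid) < 0, so root is in [6.187500, 6.250000]

Step 5: midpoint = (6.187500 + 6.250000)/2 = 6.218750
  f(6.218750) = -0.503204
  f(mid) < 0, so root is in [6.218750, 6.250000]

midpoint = 6.218750


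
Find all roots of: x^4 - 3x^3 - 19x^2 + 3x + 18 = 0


Let p(x) = x^4 - 3x^3 - 19x^2 + 3x + 18. By the rational root theorem (leading coefficient 1), any rational root is an integer divisor of 18: try ±1, ±2, ... in turn.
Test x = 1: value = 0 ✓, so (x - 1) is a factor.
Synthetic division by (x - 1): bring down 1; 1(1) - 3 = -2; (-2)(1) - 19 = -21; (-21)(1) + 3 = -18; (-18)(1) + 18 = 0 → quotient x^3 - 2x^2 - 21x - 18, remainder 0.
Continue with the quotient x^3 - 2x^2 - 21x - 18 (candidates must divide 18; re-test x = 1 first in case it repeats).
Test x = 1: value = -40 ≠ 0.
Test x = -1: value = 0 ✓, so (x + 1) is a factor.
Synthetic division by (x + 1): bring down 1; 1(-1) - 2 = -3; (-3)(-1) - 21 = -18; (-18)(-1) - 18 = 0 → quotient x^2 - 3x - 18, remainder 0.
Solve the quadratic x^2 - 3x - 18 = 0: discriminant = (-3)^2 - 4(1)(-18) = 9 + 72 = 81.
sqrt(81) = 9, so x = (3 ± 9)/2: x = 6 or x = -3.
Collecting all roots found:

x = -3, x = -1, x = 1, x = 6


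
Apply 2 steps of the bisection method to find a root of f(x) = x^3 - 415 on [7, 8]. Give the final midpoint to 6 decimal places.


f(x) = x^3 - 415
f(7) = -72 < 0
f(8) = 97 > 0

Step 1: midpoint = (7.000000 + 8.000000)/2 = 7.500000
  f(7.500000) = 6.875000
  f(mid) > 0, so root is in [7.000000, 7.500000]

Step 2: midpoint = (7.000000 + 7.500000)/2 = 7.250000
  f(7.250000) = -33.921875
  f(mid) < 0, so root is in [7.250000, 7.500000]

midpoint = 7.250000


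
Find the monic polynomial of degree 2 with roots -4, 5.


A monic polynomial with roots -4, 5 is:
p(x) = (x + 4)(x - 5)
After multiplying by (x + 4): x + 4
After multiplying by (x - 5): x^2 - x - 20

x^2 - x - 20


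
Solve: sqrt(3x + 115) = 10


Square both sides: 3x + 115 = 10^2 = 100
3x = 100 - 115 = -15
x = -5
Check: sqrt(3*(-5) + 115) = sqrt(100) = 10 ✓

x = -5


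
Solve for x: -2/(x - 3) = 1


Multiply both sides by (x - 3): -2 = 1(x - 3)
Distribute: -2 = x - 3
x = -2 + 3 = 1
x = 1

x = 1


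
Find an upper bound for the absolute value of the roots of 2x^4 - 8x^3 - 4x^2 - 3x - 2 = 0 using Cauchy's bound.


Cauchy's bound: all roots r satisfy |r| <= 1 + max(|a_i/a_n|) for i = 0,...,n-1
where a_n is the leading coefficient.

Coefficients: [2, -8, -4, -3, -2]
Leading coefficient a_n = 2
Ratios |a_i/a_n|: 4, 2, 3/2, 1
Maximum ratio: 4
Cauchy's bound: |r| <= 1 + 4 = 5

Upper bound = 5


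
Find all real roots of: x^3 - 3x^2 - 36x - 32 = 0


Let p(x) = x^3 - 3x^2 - 36x - 32. By the rational root theorem (leading coefficient 1), any rational root is an integer divisor of 32: try ±1, ±2, ... in turn.
Test x = 1: value = -70 ≠ 0.
Test x = -1: value = 0 ✓, so (x + 1) is a factor.
Synthetic division by (x + 1): bring down 1; 1(-1) - 3 = -4; (-4)(-1) - 36 = -32; (-32)(-1) - 32 = 0 → quotient x^2 - 4x - 32, remainder 0.
Solve the quadratic x^2 - 4x - 32 = 0: discriminant = (-4)^2 - 4(1)(-32) = 16 + 128 = 144.
sqrt(144) = 12, so x = (4 ± 12)/2: x = 8 or x = -4.

x = -4, x = -1, x = 8


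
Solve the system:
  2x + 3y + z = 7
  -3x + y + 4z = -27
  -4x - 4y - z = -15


Using Cramer's rule. Expand each determinant along the first row.
D  = 2*[1*(-1) - 4*(-4)] - 3*[(-3)*(-1) - 4*(-4)] + 1*[(-3)*(-4) - 1*(-4)]
  = 2*(15) - 3*(19) + 1*(16) = -11
Dx = 7*[1*(-1) - 4*(-4)] - 3*[(-27)*(-1) - 4*(-15)] + 1*[(-27)*(-4) - 1*(-15)]
  = 7*(15) - 3*(87) + 1*(123) = -33
Dy = 2*[(-27)*(-1) - 4*(-15)] - 7*[(-3)*(-1) - 4*(-4)] + 1*[(-3)*(-15) - (-27)*(-4)]
  = 2*(87) - 7*(19) + 1*(-63) = -22
Dz = 2*[1*(-15) - (-27)*(-4)] - 3*[(-3)*(-15) - (-27)*(-4)] + 7*[(-3)*(-4) - 1*(-4)]
  = 2*(-123) - 3*(-63) + 7*(16) = 55
x = Dx/D = -33/-11 = 3, y = Dy/D = -22/-11 = 2, z = Dz/D = 55/-11 = -5
Check eq1: (2)(3) + (3)(2) + (1)(-5) = 7 = 7 ✓
Check eq2: (-3)(3) + (1)(2) + (4)(-5) = -27 = -27 ✓
Check eq3: (-4)(3) + (-4)(2) + (-1)(-5) = -15 = -15 ✓

x = 3, y = 2, z = -5
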